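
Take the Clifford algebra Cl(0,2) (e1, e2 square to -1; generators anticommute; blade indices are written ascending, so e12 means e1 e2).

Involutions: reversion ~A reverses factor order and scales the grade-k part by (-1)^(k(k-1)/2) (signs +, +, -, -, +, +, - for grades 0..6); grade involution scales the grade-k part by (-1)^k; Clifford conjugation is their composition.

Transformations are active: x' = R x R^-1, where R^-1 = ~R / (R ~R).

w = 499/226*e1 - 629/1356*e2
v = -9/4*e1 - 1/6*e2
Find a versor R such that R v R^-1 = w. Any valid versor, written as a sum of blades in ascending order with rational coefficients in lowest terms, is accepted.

Sketch: the shared square -733/144 makes R = v + w = -19/452*e1 - 285/452*e2 the natural versor; its sandwich fixes that direction, negates (v - w)/2, and sends v to w.
Answer: -19/452*e1 - 285/452*e2


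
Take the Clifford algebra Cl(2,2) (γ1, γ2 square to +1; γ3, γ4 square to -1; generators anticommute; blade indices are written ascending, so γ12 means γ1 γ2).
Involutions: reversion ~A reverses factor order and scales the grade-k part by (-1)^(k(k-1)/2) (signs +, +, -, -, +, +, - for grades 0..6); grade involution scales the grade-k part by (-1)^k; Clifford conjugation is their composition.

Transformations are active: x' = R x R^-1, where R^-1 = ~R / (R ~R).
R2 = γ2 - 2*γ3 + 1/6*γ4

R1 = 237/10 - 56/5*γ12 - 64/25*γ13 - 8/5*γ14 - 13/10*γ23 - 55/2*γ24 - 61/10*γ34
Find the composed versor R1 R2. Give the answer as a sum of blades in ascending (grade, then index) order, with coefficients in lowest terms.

Distribute over the terms of R2 (each basis-blade product reordered to ascending indices, repeated generators contracted through their squares):
R1 (γ2) = -56/5*γ1 + 237/10*γ2 + 13/10*γ3 + 55/2*γ4 + 64/25*γ123 + 8/5*γ124 - 61/10*γ234
R1 (-2*γ3) = -128/25*γ1 - 13/5*γ2 - 237/5*γ3 + 61/5*γ4 + 112/5*γ123 - 16/5*γ134 - 55*γ234
R1 (1/6*γ4) = 4/15*γ1 + 55/12*γ2 + 61/60*γ3 + 79/20*γ4 - 28/15*γ124 - 32/75*γ134 - 13/60*γ234
Summing the partial products and collecting blades:
Answer: -1204/75*γ1 + 1541/60*γ2 - 541/12*γ3 + 873/20*γ4 + 624/25*γ123 - 4/15*γ124 - 272/75*γ134 - 3679/60*γ234


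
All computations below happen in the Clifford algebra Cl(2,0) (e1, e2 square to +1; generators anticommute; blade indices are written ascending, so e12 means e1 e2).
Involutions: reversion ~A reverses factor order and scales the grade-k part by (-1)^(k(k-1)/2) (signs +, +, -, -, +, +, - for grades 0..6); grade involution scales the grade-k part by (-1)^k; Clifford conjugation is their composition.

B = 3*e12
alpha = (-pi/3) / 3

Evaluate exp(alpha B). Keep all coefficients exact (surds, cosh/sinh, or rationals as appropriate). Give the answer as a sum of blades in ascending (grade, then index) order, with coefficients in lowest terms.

B^2 = (3)^2*(e12)^2 = 9*(-1) = -9 (a basis 2-blade squares to minus the product of its generators' squares).
B^2 = -9 — the negative square puts this in the circular regime; l = 3, alpha*l = -pi/3, so exp(alpha B) = cos(-pi/3) + (sin(-pi/3)/3)*B = 1/2 + (-sqrt(3)/6)*B.
Answer: 1/2 - sqrt(3)/2*e12


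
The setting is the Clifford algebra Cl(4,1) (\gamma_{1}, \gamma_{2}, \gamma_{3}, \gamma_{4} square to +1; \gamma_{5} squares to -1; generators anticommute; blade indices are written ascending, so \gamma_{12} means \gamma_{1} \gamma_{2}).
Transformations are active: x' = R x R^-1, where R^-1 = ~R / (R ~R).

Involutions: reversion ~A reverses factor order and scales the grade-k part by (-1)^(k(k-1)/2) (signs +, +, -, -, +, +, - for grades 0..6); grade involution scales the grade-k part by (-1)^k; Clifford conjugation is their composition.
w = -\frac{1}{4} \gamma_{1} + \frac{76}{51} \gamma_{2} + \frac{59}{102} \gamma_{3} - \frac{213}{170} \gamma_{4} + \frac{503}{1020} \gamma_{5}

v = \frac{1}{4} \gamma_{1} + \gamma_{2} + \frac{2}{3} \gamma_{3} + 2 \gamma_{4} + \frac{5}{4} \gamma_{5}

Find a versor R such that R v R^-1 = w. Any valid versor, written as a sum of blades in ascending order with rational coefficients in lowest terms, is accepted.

Why this works: both vectors square to \frac{71}{18}, so q(v) = q(w) and R = v + w = \frac{127}{51} \gamma_{2} + \frac{127}{102} \gamma_{3} + \frac{127}{170} \gamma_{4} + \frac{889}{510} \gamma_{5} carries v to w — its own direction survives, the complement (v - w)/2 flips.
Answer: \frac{127}{51} \gamma_{2} + \frac{127}{102} \gamma_{3} + \frac{127}{170} \gamma_{4} + \frac{889}{510} \gamma_{5}


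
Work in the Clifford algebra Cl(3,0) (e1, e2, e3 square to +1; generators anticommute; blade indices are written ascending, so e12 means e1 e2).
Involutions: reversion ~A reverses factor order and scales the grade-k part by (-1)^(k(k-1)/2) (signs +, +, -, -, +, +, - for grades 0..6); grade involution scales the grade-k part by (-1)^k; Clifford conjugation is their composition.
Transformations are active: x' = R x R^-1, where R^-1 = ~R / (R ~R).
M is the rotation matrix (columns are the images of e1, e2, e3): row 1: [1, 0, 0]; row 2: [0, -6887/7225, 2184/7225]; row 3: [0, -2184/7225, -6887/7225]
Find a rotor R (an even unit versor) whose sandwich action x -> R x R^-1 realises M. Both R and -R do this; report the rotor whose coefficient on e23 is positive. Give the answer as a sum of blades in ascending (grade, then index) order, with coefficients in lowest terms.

Method: write R = a + b12*e12 + b13*e13 + b23*e23 with a^2 + b12^2 + b13^2 + b23^2 = 1 (so R^-1 = ~R). Expanding the columns R e_j ~R gives tr M = 4a^2 - 1 and, from the antisymmetric part, M21 - M12 = -4a*b12, M13 - M31 = 4a*b13, M32 - M23 = -4a*b23.
Here tr M = -6549/7225, so a^2 = (1 + tr M)/4 = 169/7225 and a = ±13/85. Taking a = 13/85: M21 - M12 = 0, M13 - M31 = 0, M32 - M23 = -4368/7225, giving b12 = 0, b13 = 0, b23 = 84/85, i.e. R = 13/85 + 84/85*e23.
Its e23 coefficient is already positive.
Answer: 13/85 + 84/85*e23. Why the constraint matters: R and -R act identically through the sandwich — M has trace -6549/7225 either way — so only the sign condition on e23 picks one of the two preimages.


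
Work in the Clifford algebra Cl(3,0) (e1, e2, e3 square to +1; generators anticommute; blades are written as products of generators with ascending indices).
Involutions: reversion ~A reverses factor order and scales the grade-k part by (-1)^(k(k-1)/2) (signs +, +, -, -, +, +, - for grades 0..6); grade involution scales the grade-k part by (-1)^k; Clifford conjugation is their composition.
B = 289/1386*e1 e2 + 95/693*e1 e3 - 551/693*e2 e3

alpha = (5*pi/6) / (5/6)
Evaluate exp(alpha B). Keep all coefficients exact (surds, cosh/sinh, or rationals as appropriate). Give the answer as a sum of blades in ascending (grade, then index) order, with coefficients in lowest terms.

B^2 term by term: the squares give (289/1386)^2*(e1 e2)^2 + (95/693)^2*(e1 e3)^2 + (-551/693)^2*(e2 e3)^2 = 83521/1920996*(-1) + 9025/480249*(-1) + 303601/480249*(-1) = -25/36 (each basis 2-blade squares to minus the product of its generators' squares); cross terms between blades sharing an index anticommute and cancel. So B^2 = -25/36.
B^2 = -25/36 — circular case — the even/odd split gives cos and sin: l = 5/6, alpha*l = 5*pi/6, so exp(alpha B) = cos(5*pi/6) + (sin(5*pi/6)/(5/6))*B = -sqrt(3)/2 + (3/5)*B.
Answer: -sqrt(3)/2 + 289/2310*e1 e2 + 19/231*e1 e3 - 551/1155*e2 e3


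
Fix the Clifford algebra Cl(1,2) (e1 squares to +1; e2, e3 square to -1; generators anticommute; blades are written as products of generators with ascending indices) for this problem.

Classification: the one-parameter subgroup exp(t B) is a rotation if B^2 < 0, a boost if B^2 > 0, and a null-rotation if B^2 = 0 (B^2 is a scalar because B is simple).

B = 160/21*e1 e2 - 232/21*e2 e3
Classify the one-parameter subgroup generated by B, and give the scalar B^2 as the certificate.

B^2 term by term: the squares give (160/21)^2*(e1 e2)^2 + (-232/21)^2*(e2 e3)^2 = 25600/441*(+1) + 53824/441*(-1) = -64 (each basis 2-blade squares to minus the product of its generators' squares); cross terms between blades sharing an index anticommute and cancel. So B^2 = -64.
Answer: rotation, certificate B^2 = -64. One invariant decides it: the square -64 survives every conjugation, and its sign is exactly the classification.


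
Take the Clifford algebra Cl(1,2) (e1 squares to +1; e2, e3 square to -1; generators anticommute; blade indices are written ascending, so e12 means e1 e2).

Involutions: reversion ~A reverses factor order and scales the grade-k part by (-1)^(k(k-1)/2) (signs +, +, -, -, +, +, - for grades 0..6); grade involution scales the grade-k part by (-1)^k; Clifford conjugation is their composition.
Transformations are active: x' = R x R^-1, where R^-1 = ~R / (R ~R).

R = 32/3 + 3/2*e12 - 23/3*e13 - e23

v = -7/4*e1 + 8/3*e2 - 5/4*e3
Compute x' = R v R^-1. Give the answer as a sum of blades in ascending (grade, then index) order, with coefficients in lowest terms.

~R = 32/3 - 3/2*e12 + 23/3*e13 + e23, and R ~R = 215/4, so R^-1 = ~R / (215/4).
R v = -129/4*e1 + 2147/72*e2 - 353/12*e3 + 1463/72*e123
Answer: -91379/7740*e1 + 145/43*e2 - 89471/7740*e3


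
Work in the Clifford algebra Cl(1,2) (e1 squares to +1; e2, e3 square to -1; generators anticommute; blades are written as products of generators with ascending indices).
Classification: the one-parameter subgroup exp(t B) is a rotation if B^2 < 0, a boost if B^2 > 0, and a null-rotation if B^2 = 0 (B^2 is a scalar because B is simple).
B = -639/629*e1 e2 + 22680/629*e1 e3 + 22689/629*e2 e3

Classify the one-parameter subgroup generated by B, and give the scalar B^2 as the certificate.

B^2 term by term: the squares give (-639/629)^2*(e1 e2)^2 + (22680/629)^2*(e1 e3)^2 + (22689/629)^2*(e2 e3)^2 = 408321/395641*(+1) + 514382400/395641*(+1) + 514790721/395641*(-1) = 0 (each basis 2-blade squares to minus the product of its generators' squares); cross terms between blades sharing an index anticommute and cancel. So B^2 = 0.
Answer: null-rotation, certificate B^2 = 0. Because 0 is invariant under every versor sandwich, the classification follows from its sign alone.


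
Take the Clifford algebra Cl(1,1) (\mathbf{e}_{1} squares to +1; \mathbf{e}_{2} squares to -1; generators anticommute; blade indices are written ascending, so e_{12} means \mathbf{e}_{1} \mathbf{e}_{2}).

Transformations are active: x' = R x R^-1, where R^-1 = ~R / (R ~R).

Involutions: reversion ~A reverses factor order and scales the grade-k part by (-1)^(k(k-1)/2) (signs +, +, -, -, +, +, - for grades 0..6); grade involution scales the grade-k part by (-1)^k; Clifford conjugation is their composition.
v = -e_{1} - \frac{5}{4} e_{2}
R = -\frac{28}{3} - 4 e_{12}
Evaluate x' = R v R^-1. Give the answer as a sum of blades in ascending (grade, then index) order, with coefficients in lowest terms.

~R = -\frac{28}{3} + 4 e_{12}, and R ~R = \frac{640}{9}, so R^-1 = ~R / (\frac{640}{9}).
R v = \frac{13}{3} e_{1} + \frac{23}{3} e_{2}
Answer: -\frac{11}{80} e_{1} - \frac{61}{80} e_{2}


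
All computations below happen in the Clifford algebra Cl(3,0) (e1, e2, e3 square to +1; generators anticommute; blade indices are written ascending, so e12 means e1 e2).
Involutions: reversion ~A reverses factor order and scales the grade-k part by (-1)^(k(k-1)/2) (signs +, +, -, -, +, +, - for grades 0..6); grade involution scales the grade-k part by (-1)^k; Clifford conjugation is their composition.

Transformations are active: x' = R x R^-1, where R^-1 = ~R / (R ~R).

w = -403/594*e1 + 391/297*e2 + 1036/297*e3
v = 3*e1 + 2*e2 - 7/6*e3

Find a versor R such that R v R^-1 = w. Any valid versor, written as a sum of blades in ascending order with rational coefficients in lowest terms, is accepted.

Why this works: both vectors square to 517/36, so q(v) = q(w) and R = v + w = 1379/594*e1 + 985/297*e2 + 1379/594*e3 carries v to w — its own direction survives, the complement (v - w)/2 flips.
Answer: 1379/594*e1 + 985/297*e2 + 1379/594*e3


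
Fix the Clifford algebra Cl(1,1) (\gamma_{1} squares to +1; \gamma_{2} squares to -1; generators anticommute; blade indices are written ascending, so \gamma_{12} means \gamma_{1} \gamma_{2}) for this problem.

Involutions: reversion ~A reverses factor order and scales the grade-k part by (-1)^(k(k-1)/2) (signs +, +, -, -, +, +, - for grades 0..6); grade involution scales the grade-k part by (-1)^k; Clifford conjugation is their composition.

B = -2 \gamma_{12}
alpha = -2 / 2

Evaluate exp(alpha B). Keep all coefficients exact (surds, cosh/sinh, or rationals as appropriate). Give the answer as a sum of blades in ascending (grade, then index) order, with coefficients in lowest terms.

B^2 = (-2)^2*(\gamma_{12})^2 = 4*(+1) = 4 (a basis 2-blade squares to minus the product of its generators' squares).
B^2 = 4 — hyperbolic case — the even/odd split gives cosh and sinh: l = 2, alpha*l = -2, so exp(alpha B) = cosh(-2) + (sinh(-2)/2)*B = \cosh{\left(2 \right)} + (- \frac{\sinh{\left(2 \right)}}{2})*B.
Answer: \cosh{\left(2 \right)} + \sinh{\left(2 \right)} \gamma_{12}


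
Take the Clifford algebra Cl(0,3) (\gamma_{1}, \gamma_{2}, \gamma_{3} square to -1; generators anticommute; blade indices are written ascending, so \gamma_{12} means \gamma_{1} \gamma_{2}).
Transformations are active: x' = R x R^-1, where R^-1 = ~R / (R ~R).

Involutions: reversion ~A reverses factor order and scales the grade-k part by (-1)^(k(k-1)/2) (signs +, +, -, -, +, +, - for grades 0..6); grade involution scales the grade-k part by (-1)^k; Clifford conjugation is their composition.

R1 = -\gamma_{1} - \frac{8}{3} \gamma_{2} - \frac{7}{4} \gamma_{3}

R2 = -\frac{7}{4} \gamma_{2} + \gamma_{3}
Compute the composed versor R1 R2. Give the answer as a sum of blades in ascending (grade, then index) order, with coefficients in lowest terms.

Distribute over the terms of R2 (each basis-blade product reordered to ascending indices, repeated generators contracted through their squares):
R1 (-\frac{7}{4} \gamma_{2}) = -\frac{14}{3} + \frac{7}{4} \gamma_{12} - \frac{49}{16} \gamma_{23}
R1 (\gamma_{3}) = \frac{7}{4} - \gamma_{13} - \frac{8}{3} \gamma_{23}
Summing the partial products and collecting blades:
Answer: -\frac{35}{12} + \frac{7}{4} \gamma_{12} - \gamma_{13} - \frac{275}{48} \gamma_{23}


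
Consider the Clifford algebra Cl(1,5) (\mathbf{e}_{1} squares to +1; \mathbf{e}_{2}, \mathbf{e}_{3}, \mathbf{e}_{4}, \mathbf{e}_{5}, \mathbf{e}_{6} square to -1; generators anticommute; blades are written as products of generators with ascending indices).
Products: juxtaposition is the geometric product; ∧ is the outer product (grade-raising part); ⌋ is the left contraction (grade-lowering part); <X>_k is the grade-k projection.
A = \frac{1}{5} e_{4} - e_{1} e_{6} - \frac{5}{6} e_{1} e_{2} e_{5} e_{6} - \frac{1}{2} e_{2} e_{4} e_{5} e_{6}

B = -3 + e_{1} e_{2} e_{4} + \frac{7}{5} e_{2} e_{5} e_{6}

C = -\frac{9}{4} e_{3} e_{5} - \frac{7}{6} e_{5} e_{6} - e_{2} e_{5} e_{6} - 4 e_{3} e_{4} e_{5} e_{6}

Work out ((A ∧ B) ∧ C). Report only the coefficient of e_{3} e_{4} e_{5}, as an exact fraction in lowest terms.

step 1: -\frac{3}{5} e_{4} + 3 e_{1} e_{6} + \frac{5}{2} e_{1} e_{2} e_{5} e_{6} + \frac{61}{50} e_{2} e_{4} e_{5} e_{6}
step 2: -\frac{27}{20} e_{3} e_{4} e_{5} + \frac{7}{10} e_{4} e_{5} e_{6} - \frac{27}{4} e_{1} e_{3} e_{5} e_{6} - \frac{3}{5} e_{2} e_{4} e_{5} e_{6}
Answer: -\frac{27}{20}


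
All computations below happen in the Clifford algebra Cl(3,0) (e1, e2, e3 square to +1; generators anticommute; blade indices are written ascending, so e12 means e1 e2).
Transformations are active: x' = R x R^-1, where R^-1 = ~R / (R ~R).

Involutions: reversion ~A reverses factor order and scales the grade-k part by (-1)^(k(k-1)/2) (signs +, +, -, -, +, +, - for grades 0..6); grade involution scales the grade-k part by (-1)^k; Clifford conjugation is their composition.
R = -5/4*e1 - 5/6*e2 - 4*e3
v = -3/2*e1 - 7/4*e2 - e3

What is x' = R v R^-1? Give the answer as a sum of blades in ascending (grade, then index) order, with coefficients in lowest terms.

~R = -5/4*e1 - 5/6*e2 - 4*e3, and R ~R = 2629/144, so R^-1 = ~R / (2629/144).
R v = 22/3 + 15/16*e12 - 19/4*e13 - 37/6*e23
Answer: 237/478*e1 + 1033/956*e2 - 529/239*e3


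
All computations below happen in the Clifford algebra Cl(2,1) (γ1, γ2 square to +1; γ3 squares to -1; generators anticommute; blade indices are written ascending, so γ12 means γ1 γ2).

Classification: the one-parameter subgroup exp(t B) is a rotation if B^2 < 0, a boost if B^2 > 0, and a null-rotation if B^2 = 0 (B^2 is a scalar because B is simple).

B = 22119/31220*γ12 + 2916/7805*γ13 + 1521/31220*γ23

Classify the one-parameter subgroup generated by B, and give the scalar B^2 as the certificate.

B^2 term by term: the squares give (22119/31220)^2*(γ12)^2 + (2916/7805)^2*(γ13)^2 + (1521/31220)^2*(γ23)^2 = 489250161/974688400*(-1) + 8503056/60918025*(+1) + 2313441/974688400*(+1) = -9/25 (each basis 2-blade squares to minus the product of its generators' squares); cross terms between blades sharing an index anticommute and cancel. So B^2 = -9/25.
Answer: rotation, certificate B^2 = -9/25. Because -9/25 is invariant under every versor sandwich, the classification follows from its sign alone.


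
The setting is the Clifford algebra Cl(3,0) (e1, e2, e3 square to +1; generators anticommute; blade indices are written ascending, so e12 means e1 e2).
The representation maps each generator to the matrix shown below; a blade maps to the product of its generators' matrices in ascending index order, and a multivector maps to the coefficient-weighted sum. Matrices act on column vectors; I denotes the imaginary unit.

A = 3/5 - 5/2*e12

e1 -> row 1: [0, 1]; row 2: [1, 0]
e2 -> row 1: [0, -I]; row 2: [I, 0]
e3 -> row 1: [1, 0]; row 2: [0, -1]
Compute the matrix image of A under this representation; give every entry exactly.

Bivector images (products of the table entries): rho(e12) = rho(e1)rho(e2) = row 1: [I, 0]; row 2: [0, -I].
M = (3/5)*1 + (-5/2)*rho(e12), summed entrywise (1 is the identity matrix):
Answer: row 1: [3/5 - 5*I/2, 0]; row 2: [0, 3/5 + 5*I/2]


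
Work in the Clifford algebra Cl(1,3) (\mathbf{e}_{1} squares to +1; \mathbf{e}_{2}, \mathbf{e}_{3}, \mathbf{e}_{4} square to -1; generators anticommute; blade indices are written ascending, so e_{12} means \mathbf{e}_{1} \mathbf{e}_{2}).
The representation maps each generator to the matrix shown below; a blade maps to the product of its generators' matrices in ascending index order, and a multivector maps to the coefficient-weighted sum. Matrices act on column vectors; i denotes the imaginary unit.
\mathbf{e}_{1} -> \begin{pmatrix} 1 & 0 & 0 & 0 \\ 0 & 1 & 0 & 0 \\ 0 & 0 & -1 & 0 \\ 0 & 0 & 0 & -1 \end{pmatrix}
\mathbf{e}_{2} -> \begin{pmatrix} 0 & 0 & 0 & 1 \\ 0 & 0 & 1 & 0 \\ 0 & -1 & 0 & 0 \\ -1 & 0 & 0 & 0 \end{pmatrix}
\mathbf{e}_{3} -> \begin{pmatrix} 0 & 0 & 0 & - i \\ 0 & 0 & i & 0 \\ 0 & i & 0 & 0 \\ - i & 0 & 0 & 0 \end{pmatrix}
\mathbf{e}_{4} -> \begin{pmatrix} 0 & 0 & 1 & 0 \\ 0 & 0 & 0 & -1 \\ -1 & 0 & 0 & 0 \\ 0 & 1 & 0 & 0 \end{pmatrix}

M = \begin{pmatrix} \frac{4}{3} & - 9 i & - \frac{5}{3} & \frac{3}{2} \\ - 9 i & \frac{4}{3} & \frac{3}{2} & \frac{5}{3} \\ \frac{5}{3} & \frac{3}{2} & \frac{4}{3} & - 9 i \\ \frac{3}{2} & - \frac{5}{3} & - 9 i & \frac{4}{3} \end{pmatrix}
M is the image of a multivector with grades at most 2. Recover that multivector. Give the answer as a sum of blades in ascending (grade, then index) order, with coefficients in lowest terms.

Method: the blade images are trace-orthogonal — tr(rho(e_A) rho(e_B)^-1) = 4 if A = B and 0 otherwise — and rho(e_A)^-1 = (e_A)^2 * rho(e_A) with (e_A)^2 = +1 or -1, so the coefficient of e_A in the preimage is (e_A)^2 * tr(M rho(e_A))/4.
Nonzero projections over blades of grade <= 2: 1: (1)^2 = +1, tr(M 1) = \frac{16}{3}, coefficient \frac{4}{3}; e_{4}: (e_{4})^2 = -1, tr(M rho(e_{4})) = \frac{20}{3}, coefficient -\frac{5}{3}; e_{12}: (e_{12})^2 = +1, tr(M rho(e_{12})) = 6, coefficient \frac{3}{2}; e_{34}: (e_{34})^2 = -1, tr(M rho(e_{34})) = -36, coefficient 9. Every other blade of grade <= 2 projects to 0.
Answer: \frac{4}{3} - \frac{5}{3} e_{4} + \frac{3}{2} e_{12} + 9 e_{34}


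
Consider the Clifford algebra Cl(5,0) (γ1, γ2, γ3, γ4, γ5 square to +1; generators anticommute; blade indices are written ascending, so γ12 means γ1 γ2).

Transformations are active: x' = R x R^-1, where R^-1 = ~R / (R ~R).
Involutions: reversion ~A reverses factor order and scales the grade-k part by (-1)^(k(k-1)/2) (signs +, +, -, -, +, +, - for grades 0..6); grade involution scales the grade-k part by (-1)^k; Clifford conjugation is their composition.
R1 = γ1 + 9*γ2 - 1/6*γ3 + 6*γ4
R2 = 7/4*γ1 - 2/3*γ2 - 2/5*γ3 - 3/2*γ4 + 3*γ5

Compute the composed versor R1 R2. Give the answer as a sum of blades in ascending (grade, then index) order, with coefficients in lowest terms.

Distribute over the terms of R1 (each basis-blade product reordered to ascending indices, repeated generators contracted through their squares):
(γ1) R2 = 7/4 - 2/3*γ12 - 2/5*γ13 - 3/2*γ14 + 3*γ15
(9*γ2) R2 = -6 - 63/4*γ12 - 18/5*γ23 - 27/2*γ24 + 27*γ25
(-1/6*γ3) R2 = 1/15 + 7/24*γ13 - 1/9*γ23 + 1/4*γ34 - 1/2*γ35
(6*γ4) R2 = -9 - 21/2*γ14 + 4*γ24 + 12/5*γ34 + 18*γ45
Summing the partial products and collecting blades:
Answer: -791/60 - 197/12*γ12 - 13/120*γ13 - 12*γ14 + 3*γ15 - 167/45*γ23 - 19/2*γ24 + 27*γ25 + 53/20*γ34 - 1/2*γ35 + 18*γ45


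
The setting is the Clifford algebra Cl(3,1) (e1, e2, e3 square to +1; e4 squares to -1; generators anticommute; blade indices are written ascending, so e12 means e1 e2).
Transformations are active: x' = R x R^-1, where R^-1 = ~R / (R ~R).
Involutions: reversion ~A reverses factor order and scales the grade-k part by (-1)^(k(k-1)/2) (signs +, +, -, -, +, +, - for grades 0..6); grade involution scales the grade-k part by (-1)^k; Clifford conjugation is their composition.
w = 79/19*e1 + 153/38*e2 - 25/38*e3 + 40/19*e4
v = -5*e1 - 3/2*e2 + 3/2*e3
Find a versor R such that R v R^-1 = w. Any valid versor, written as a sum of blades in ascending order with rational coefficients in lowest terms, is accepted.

Key observation: q(v) = q(w) = 59/2 (sandwiches preserve the norm), so R = v + w = -16/19*e1 + 48/19*e2 + 16/19*e3 + 40/19*e4 works whenever it is invertible — the component of v along it is kept and (v - w)/2 reverses, sending v to w.
Answer: -16/19*e1 + 48/19*e2 + 16/19*e3 + 40/19*e4


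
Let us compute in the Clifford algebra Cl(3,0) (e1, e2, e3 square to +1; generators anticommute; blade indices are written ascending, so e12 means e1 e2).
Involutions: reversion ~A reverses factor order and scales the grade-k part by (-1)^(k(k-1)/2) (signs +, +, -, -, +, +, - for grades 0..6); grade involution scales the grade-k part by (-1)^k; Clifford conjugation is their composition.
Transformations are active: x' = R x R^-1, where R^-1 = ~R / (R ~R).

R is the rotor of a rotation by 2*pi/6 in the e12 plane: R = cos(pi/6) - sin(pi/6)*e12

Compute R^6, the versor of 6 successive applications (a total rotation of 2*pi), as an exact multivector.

The rotor phase is half the rotation angle and phases add under composition, so 6 steps in the e12 plane accumulate phase 6*(pi/6) = pi: R^6 = cos(pi) - sin(pi)*e12.
cos(pi) = -1 and sin(pi) = 0, so R^6 = -1. The total rotation 2*pi is 1 full turn, so every vector returns to itself, yet the rotor is -1, on the OTHER sheet of the double cover (an odd number of 2*pi turns).
Answer: -1


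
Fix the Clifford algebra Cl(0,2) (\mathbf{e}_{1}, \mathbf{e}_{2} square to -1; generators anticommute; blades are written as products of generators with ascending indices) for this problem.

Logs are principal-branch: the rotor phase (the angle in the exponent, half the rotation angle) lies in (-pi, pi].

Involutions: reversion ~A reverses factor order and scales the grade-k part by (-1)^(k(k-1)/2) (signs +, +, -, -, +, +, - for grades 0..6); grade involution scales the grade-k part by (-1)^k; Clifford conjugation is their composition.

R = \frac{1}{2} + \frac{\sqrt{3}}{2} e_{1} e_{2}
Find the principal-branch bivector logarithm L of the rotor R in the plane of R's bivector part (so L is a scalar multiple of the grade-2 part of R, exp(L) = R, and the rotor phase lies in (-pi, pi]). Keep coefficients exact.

The scalar part of R is \frac{1}{2}, which pins the rotor phase on the principal branch; dividing the bivector part by the sine of that phase recovers the unit plane, and L is the phase times that plane.
Concretely: cos(phase) = \frac{1}{2} gives phase = ±\frac{\pi}{3}, and since phase/sin(phase) is even the sign is immaterial: L = (phase/sin(phase)) * <R>_2 = (\frac{2 \sqrt{3} \pi}{9}) * <R>_2.
Answer: \frac{\pi}{3} e_{1} e_{2}


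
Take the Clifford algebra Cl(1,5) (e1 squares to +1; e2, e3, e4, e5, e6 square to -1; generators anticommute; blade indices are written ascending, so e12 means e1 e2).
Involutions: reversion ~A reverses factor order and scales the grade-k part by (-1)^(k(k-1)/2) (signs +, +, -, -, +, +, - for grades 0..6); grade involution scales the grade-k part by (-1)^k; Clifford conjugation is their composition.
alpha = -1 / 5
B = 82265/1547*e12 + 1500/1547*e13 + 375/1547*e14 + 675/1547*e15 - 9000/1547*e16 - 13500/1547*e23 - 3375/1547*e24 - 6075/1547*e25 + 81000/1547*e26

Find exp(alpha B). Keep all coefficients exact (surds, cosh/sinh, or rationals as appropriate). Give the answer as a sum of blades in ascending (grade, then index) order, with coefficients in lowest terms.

B^2 term by term: the squares give (82265/1547)^2*(e12)^2 + (1500/1547)^2*(e13)^2 + (375/1547)^2*(e14)^2 + (675/1547)^2*(e15)^2 + (-9000/1547)^2*(e16)^2 + (-13500/1547)^2*(e23)^2 + (-3375/1547)^2*(e24)^2 + (-6075/1547)^2*(e25)^2 + (81000/1547)^2*(e26)^2 = 6767530225/2393209*(+1) + 2250000/2393209*(+1) + 140625/2393209*(+1) + 455625/2393209*(+1) + 81000000/2393209*(+1) + 182250000/2393209*(-1) + 11390625/2393209*(-1) + 36905625/2393209*(-1) + 6561000000/2393209*(-1) = 25 (each basis 2-blade squares to minus the product of its generators' squares); cross terms between blades sharing an index anticommute and cancel; the commuting (index-disjoint) pairs give grade-4 terms 2*c*c'*(blade product), which cancel blade by blade — e1234: 10125000/2393209 - 10125000/2393209 = 0; e1235: 18225000/2393209 - 18225000/2393209 = 0; e1236: -243000000/2393209 + 243000000/2393209 = 0; e1245: 4556250/2393209 - 4556250/2393209 = 0; e1246: -60750000/2393209 + 60750000/2393209 = 0; e1256: -109350000/2393209 + 109350000/2393209 = 0 — confirming B is simple. So B^2 = 25.
B^2 = 25 — a positive square means the series sums to a boost: l = 5, alpha*l = -1, so exp(alpha B) = cosh(-1) + (sinh(-1)/5)*B = cosh(1) + (-sinh(1)/5)*B.
Answer: cosh(1) - 16453*sinh(1)/1547*e12 - 300*sinh(1)/1547*e13 - 75*sinh(1)/1547*e14 - 135*sinh(1)/1547*e15 + 1800*sinh(1)/1547*e16 + 2700*sinh(1)/1547*e23 + 675*sinh(1)/1547*e24 + 1215*sinh(1)/1547*e25 - 16200*sinh(1)/1547*e26


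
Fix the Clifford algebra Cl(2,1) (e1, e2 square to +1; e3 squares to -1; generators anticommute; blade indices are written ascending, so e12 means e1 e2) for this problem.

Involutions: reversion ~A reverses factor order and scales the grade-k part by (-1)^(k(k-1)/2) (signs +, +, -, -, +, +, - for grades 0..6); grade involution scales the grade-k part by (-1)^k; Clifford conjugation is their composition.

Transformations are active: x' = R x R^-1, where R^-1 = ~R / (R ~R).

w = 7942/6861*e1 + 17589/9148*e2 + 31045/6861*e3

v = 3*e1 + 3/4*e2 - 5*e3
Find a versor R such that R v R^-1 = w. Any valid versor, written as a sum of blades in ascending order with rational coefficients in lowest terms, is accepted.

A norm check does it: q(v) = q(w) = -247/16, hence R = v + w = 28525/6861*e1 + 12225/4574*e2 - 3260/6861*e3 realises the map — parallel part kept, (v - w)/2 negated, v carried to w.
Answer: 28525/6861*e1 + 12225/4574*e2 - 3260/6861*e3


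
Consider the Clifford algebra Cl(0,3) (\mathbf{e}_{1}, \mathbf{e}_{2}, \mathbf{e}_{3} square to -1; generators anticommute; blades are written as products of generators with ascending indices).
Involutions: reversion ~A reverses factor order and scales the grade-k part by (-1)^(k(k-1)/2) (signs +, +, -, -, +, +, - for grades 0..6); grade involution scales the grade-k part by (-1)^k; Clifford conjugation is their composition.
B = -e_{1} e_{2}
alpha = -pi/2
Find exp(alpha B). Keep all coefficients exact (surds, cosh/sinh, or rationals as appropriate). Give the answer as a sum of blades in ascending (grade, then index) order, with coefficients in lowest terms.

B^2 = (-1)^2*(e_{1} e_{2})^2 = 1*(-1) = -1 (a basis 2-blade squares to minus the product of its generators' squares).
B^2 = -1 — a negative square means the series sums to a rotation: l = 1, alpha*l = - \frac{\pi}{2}, so exp(alpha B) = cos(- \frac{\pi}{2}) + (sin(- \frac{\pi}{2})/1)*B = 0 + (-1)*B.
Answer: e_{1} e_{2}


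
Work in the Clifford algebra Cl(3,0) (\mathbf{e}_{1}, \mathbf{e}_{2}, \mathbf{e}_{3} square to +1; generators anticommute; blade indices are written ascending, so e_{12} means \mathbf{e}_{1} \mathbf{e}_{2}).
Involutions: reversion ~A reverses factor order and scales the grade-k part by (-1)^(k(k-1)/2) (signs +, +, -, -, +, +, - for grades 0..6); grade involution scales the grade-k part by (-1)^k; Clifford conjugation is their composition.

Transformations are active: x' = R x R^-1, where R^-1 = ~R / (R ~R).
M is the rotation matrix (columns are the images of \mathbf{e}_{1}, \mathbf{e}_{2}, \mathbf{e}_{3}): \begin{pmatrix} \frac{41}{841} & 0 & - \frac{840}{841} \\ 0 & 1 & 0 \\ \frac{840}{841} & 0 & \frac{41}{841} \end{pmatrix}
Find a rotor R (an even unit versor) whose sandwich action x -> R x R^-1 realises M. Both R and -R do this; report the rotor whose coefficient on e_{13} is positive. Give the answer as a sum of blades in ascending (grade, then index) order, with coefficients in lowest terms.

Method: write R = a + b12*e_{12} + b13*e_{13} + b23*e_{23} with a^2 + b12^2 + b13^2 + b23^2 = 1 (so R^-1 = ~R). Expanding the columns R e_j ~R gives tr M = 4a^2 - 1 and, from the antisymmetric part, M21 - M12 = -4a*b12, M13 - M31 = 4a*b13, M32 - M23 = -4a*b23.
Here tr M = \frac{923}{841}, so a^2 = (1 + tr M)/4 = \frac{441}{841} and a = ±\frac{21}{29}. Taking a = \frac{21}{29}: M21 - M12 = 0, M13 - M31 = -\frac{1680}{841}, M32 - M23 = 0, giving b12 = 0, b13 = -\frac{20}{29}, b23 = 0, i.e. R = \frac{21}{29} - \frac{20}{29} e_{13}.
Its e_{13} coefficient is negative, so report the other preimage -R.
Answer: -\frac{21}{29} + \frac{20}{29} e_{13}. Key observation: the double cover Spin(3) -> SO(3) sends R and -R to the same matrix (trace \frac{923}{841} here), so the stated sign of the e_{13} coefficient is what selects one sheet.


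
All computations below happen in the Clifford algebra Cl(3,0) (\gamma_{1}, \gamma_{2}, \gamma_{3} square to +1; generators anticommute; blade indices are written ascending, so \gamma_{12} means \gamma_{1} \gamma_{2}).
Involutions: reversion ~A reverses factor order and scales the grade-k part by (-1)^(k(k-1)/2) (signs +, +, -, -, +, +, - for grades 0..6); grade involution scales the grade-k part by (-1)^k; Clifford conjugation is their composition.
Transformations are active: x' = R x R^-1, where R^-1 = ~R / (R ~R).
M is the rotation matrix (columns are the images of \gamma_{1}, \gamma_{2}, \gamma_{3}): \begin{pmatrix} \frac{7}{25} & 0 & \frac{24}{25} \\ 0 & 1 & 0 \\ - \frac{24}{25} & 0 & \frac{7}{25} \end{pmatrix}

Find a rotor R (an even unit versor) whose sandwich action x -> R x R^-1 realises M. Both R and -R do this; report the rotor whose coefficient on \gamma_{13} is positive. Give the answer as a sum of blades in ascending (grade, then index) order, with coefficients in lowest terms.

Method: write R = a + b12*\gamma_{12} + b13*\gamma_{13} + b23*\gamma_{23} with a^2 + b12^2 + b13^2 + b23^2 = 1 (so R^-1 = ~R). Expanding the columns R e_j ~R gives tr M = 4a^2 - 1 and, from the antisymmetric part, M21 - M12 = -4a*b12, M13 - M31 = 4a*b13, M32 - M23 = -4a*b23.
Here tr M = \frac{39}{25}, so a^2 = (1 + tr M)/4 = \frac{16}{25} and a = ±\frac{4}{5}. Taking a = \frac{4}{5}: M21 - M12 = 0, M13 - M31 = \frac{48}{25}, M32 - M23 = 0, giving b12 = 0, b13 = \frac{3}{5}, b23 = 0, i.e. R = \frac{4}{5} + \frac{3}{5} \gamma_{13}.
Its \gamma_{13} coefficient is already positive.
Answer: \frac{4}{5} + \frac{3}{5} \gamma_{13}. Why the constraint matters: R and -R act identically through the sandwich — M has trace \frac{39}{25} either way — so only the sign condition on \gamma_{13} picks one of the two preimages.


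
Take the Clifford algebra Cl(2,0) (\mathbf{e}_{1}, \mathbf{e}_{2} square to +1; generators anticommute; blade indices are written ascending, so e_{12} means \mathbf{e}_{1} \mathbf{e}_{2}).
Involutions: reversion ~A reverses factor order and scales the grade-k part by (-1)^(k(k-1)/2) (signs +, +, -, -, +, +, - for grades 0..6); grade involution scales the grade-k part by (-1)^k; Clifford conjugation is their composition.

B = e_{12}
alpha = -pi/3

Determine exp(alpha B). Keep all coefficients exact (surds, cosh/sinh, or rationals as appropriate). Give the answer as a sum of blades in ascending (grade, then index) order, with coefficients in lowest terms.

B^2 = (1)^2*(e_{12})^2 = 1*(-1) = -1 (a basis 2-blade squares to minus the product of its generators' squares).
B^2 = -1 — circular case — the even/odd split gives cos and sin: l = 1, alpha*l = - \frac{\pi}{3}, so exp(alpha B) = cos(- \frac{\pi}{3}) + (sin(- \frac{\pi}{3})/1)*B = \frac{1}{2} + (- \frac{\sqrt{3}}{2})*B.
Answer: \frac{1}{2} - \frac{\sqrt{3}}{2} e_{12}


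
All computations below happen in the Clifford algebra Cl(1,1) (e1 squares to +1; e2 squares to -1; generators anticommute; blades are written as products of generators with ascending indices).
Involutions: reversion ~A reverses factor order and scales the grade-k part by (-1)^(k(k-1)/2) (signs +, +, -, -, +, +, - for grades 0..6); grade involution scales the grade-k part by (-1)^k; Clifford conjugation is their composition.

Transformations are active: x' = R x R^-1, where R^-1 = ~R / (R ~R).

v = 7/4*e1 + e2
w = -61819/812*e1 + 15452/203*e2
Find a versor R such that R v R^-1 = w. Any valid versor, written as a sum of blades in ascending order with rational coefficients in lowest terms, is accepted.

Sketch: the shared square 33/16 makes R = v + w = -30199/406*e1 + 15655/203*e2 the natural versor; its sandwich fixes that direction, negates (v - w)/2, and sends v to w.
Answer: -30199/406*e1 + 15655/203*e2


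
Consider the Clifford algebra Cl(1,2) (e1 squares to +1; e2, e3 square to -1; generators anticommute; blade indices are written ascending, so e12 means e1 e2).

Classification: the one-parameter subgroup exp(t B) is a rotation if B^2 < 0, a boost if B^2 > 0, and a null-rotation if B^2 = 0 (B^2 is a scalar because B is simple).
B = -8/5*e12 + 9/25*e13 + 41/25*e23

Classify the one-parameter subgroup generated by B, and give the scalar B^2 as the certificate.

B^2 term by term: the squares give (-8/5)^2*(e12)^2 + (9/25)^2*(e13)^2 + (41/25)^2*(e23)^2 = 64/25*(+1) + 81/625*(+1) + 1681/625*(-1) = 0 (each basis 2-blade squares to minus the product of its generators' squares); cross terms between blades sharing an index anticommute and cancel. So B^2 = 0.
Answer: null-rotation, certificate B^2 = 0. No conjugation can change B^2 = 0; the sign gives the class.


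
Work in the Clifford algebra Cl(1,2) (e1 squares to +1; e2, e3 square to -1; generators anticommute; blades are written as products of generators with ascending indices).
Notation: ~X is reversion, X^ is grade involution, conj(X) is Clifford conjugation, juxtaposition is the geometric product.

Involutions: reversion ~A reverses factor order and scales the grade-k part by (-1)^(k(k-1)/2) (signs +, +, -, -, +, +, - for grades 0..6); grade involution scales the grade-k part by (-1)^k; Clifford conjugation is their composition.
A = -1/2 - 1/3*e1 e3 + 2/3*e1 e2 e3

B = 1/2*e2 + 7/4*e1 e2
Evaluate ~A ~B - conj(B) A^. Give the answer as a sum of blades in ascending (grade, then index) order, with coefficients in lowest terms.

first term: -1/4*e2 + 7/6*e3 + 7/8*e1 e2 - 1/3*e1 e3 - 7/12*e2 e3 - 1/6*e1 e2 e3
second term: 1/4*e2 + 7/6*e3 + 7/8*e1 e2 + 1/3*e1 e3 - 7/12*e2 e3 - 1/6*e1 e2 e3
Answer: -1/2*e2 - 2/3*e1 e3


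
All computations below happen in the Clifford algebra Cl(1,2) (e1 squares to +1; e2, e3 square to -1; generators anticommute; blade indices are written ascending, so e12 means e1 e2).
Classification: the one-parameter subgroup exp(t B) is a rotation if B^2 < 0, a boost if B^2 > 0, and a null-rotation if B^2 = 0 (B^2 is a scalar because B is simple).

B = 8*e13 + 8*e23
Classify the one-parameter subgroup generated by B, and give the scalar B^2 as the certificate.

B^2 term by term: the squares give (8)^2*(e13)^2 + (8)^2*(e23)^2 = 64*(+1) + 64*(-1) = 0 (each basis 2-blade squares to minus the product of its generators' squares); cross terms between blades sharing an index anticommute and cancel. So B^2 = 0.
Answer: null-rotation, certificate B^2 = 0. Because 0 is invariant under every versor sandwich, the classification follows from its sign alone.


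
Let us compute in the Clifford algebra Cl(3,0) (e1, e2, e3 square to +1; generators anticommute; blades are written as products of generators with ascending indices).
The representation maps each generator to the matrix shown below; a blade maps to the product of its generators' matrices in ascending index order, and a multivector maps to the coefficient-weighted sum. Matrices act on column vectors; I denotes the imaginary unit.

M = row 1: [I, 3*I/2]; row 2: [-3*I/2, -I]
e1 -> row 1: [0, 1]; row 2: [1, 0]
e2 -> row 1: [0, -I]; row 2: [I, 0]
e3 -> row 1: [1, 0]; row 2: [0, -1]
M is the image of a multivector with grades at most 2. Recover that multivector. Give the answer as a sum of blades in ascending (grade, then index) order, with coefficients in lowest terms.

Method: 1, rho(e1), rho(e2), rho(e3) form a trace-orthogonal basis of the 2x2 complex matrices (tr(X Y) = 2 if X = Y, else 0), so M = m0*1 + m1*rho(e1) + m2*rho(e2) + m3*rho(e3) with m0 = tr(M)/2 = 0, m1 = tr(M rho(e1))/2 = 0, m2 = tr(M rho(e2))/2 = -3/2, m3 = tr(M rho(e3))/2 = I.
Multiplying table entries, the bivector images are rho(e1 e2) = I*rho(e3), rho(e1 e3) = -I*rho(e2), rho(e2 e3) = I*rho(e1); with real blade coefficients the real parts of m0..m3 are the coefficients of 1, e1, e2, e3 and the imaginary parts give the bivectors (e2 e3: Im m1, e1 e3: -Im m2, e1 e2: Im m3).
Answer: -3/2*e2 + e1 e2


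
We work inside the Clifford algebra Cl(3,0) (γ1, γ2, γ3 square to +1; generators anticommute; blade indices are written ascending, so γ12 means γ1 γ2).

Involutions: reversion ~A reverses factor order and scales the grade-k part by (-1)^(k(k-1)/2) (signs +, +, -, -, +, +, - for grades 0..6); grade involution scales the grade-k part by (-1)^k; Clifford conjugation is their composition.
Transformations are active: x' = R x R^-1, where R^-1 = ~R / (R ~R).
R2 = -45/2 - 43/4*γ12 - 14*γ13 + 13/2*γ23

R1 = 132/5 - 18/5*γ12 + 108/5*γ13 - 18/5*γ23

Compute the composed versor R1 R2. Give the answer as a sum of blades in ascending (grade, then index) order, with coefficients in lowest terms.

Distribute over the terms of R1 (each basis-blade product reordered to ascending indices, repeated generators contracted through their squares):
(132/5) R2 = -594 - 1419/5*γ12 - 1848/5*γ13 + 858/5*γ23
(-18/5*γ12) R2 = -387/10 + 81*γ12 - 117/5*γ13 - 252/5*γ23
(108/5*γ13) R2 = 1512/5 - 702/5*γ12 - 486*γ13 - 1161/5*γ23
(-18/5*γ23) R2 = 117/5 + 252/5*γ12 - 387/10*γ13 + 81*γ23
Summing the partial products and collecting blades:
Answer: -3069/10 - 1464/5*γ12 - 9177/10*γ13 - 30*γ23


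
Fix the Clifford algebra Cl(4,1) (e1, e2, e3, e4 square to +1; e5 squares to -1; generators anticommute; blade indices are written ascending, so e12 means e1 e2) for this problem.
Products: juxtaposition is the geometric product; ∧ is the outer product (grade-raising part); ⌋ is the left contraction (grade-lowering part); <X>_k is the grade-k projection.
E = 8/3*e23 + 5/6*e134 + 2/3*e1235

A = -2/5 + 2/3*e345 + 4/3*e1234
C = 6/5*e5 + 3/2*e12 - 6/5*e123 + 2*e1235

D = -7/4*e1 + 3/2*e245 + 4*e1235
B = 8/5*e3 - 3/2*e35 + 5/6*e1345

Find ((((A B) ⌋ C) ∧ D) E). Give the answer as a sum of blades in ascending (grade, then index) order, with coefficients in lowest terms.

step 1: -5/9*e1 - 16/25*e3 + e4 + 10/9*e25 + 3/5*e35 + 16/15*e45 - 32/15*e124 + 2*e1245 - 1/3*e1345
step 2: -5/6*e2 + 246/125*e12 - 20/9*e13 + 2/3*e23 - 32/25*e125 - 10/9*e235
step 3: -35/24*e12 - 7/6*e123 - 35/18*e1235 + 10/3*e12345
step 4: 35/27 + 28/9*e1 + 20/9*e4 + 7/9*e5 - 35/9*e13 + 140/27*e15 - 35/36*e24 - 25/9*e25 + 35/36*e35 - 80/9*e145 + 175/144*e234 + 175/108*e245
Answer: 35/27 + 28/9*e1 + 20/9*e4 + 7/9*e5 - 35/9*e13 + 140/27*e15 - 35/36*e24 - 25/9*e25 + 35/36*e35 - 80/9*e145 + 175/144*e234 + 175/108*e245
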